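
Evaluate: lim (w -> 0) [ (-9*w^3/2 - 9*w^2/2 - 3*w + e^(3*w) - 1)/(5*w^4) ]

27/40

Direct substitution gives 0/0.
Apply L'Hôpital: lim (-27*w^2/2 - 9*w + 3*e^(3*w) - 3)/(20*w^3), still 0/0.
Apply L'Hôpital: lim (-27*w + 9*e^(3*w) - 9)/(60*w^2), still 0/0.
Apply L'Hôpital: lim (27*e^(3*w) - 27)/(120*w), still 0/0.
After 4 applications of L'Hôpital's rule the quotient is (81*e^(3*w))/(120); substituting w = 0 gives 27/40.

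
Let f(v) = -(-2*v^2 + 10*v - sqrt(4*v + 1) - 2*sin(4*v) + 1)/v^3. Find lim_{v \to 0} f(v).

-52/3

Substitution gives 0/0 (the numerator vanishes to order 3).
Expand each term to order v^3: the coefficient of v^3 in −√(1 + 4v) is -4 and in -2·sin(4v) is 64/3.
Lower-order terms cancel with the polynomial part, so the numerator is (52/3)·v^3 + o(v^3), and the limit is (52/3)/(-1) = -52/3.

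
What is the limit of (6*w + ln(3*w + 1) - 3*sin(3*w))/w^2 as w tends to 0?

-9/2

Substitution gives 0/0; apply L'Hôpital's rule 2 times.
After differentiating numerator and denominator 2 times the quotient is (27*sin(3*w) - 9/(3*w + 1)^2)/(2); at w = 0 this is -9/2.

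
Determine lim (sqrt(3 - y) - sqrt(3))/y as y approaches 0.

Substitution gives 0/0. Multiply numerator and denominator by the conjugate √(3 - y) + √3.
The numerator becomes (3 - y) − 3 = -y, so the expression simplifies to -1/(√(3 - y) + √3).
Letting y → 0 gives -1/(2√3) = -√(3)/6.

-√(3)/6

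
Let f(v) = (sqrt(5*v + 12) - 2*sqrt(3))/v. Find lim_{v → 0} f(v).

A 0/0 form; rationalise with √(12 + 5v) + √12. This collapses the numerator to 5v, leaving 5/(√(12 + 5v) + √12) → 5/(2√12) = 5*√(3)/12.

5*√(3)/12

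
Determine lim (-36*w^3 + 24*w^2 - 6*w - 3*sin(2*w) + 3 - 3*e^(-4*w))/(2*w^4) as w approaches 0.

Substitution gives 0/0; apply L'Hôpital's rule 4 times.
After differentiating numerator and denominator 4 times the quotient is (-48*sin(2*w) - 768*e^(-4*w))/(48); at w = 0 this is -16.

-16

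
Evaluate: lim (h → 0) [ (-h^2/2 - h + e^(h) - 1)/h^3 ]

Direct substitution gives 0/0.
Apply L'Hôpital: lim (-h + e^(h) - 1)/(3*h^2), still 0/0.
Apply L'Hôpital: lim (e^(h) - 1)/(6*h), still 0/0.
After 3 applications of L'Hôpital's rule the quotient is (e^(h))/(6); substituting h = 0 gives 1/6.

1/6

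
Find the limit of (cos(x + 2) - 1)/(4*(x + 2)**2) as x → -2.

-1/8

Direct substitution gives 0/0.
Apply L'Hôpital: lim (-sin(x + 2))/(8*x + 16), still 0/0.
After 2 applications of L'Hôpital's rule the quotient is (-cos(x + 2))/(8); substituting x = -2 gives -1/8.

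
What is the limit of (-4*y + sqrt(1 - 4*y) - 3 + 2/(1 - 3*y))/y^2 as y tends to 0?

Substitution gives 0/0; apply L'Hôpital's rule 2 times.
After differentiating numerator and denominator 2 times the quotient is (-36/(3*y - 1)^3 - 4/(1 - 4*y)^(3/2))/(2); at y = 0 this is 16.

16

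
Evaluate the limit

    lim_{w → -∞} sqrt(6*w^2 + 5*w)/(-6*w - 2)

√(6)/6

For large |w|, √(6*w^2 + 5*w) ≈ √6·|w| and the denominator ≈ -6w.
Since w → −∞, |w| = −w, giving −√6/(-6) = √(6)/6.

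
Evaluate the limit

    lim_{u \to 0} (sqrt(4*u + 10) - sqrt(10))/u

√(10)/5

A 0/0 form; rationalise with √(10 + 4u) + √10. This collapses the numerator to 4u, leaving 4/(√(10 + 4u) + √10) → 4/(2√10) = √(10)/5.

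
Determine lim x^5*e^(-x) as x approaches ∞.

Write as x^5/e^{1x}, an ∞/∞ form.
Exponential growth dominates any polynomial, so repeated L'Hôpital (or the standard result) gives 0.

0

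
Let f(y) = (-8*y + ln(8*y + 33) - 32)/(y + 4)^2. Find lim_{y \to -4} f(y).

-32

Direct substitution gives 0/0.
Apply L'Hôpital: lim (-8 + 8/(8*y + 33))/(2*y + 8), still 0/0.
After 2 applications of L'Hôpital's rule the quotient is (-64/(8*y + 33)^2)/(2); substituting y = -4 gives -32.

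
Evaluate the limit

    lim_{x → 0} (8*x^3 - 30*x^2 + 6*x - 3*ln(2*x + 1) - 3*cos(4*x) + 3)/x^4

-20

Substitution gives 0/0 (the numerator vanishes to order 4).
Expand each term to order x^4: the coefficient of x^4 in -3·ln(1 + 2x) is 12 and in -3·cos(4x) is -32.
Lower-order terms cancel with the polynomial part, so the numerator is (-20)·x^4 + o(x^4), and the limit is (-20)/(1) = -20.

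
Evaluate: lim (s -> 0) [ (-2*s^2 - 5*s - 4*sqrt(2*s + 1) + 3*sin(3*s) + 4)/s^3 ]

Substitution gives 0/0 (the numerator vanishes to order 3).
Expand each term to order s^3: the coefficient of s^3 in -4·√(1 + 2s) is -2 and in 3·sin(3s) is -27/2.
Lower-order terms cancel with the polynomial part, so the numerator is (-31/2)·s^3 + o(s^3), and the limit is (-31/2)/(1) = -31/2.

-31/2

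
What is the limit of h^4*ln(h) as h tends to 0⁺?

0

This is a 0·(−∞) form. Rewrite as 1·ln(h) / h^(−4) and apply L'Hôpital:
the derivative quotient is 1·(1/h) / (−4·h^(−5)) = (-1/4)·h^4 → 0.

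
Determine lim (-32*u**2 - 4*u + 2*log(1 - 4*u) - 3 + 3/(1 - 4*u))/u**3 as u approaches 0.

448/3

Substitution gives 0/0; apply L'Hôpital's rule 3 times.
After differentiating numerator and denominator 3 times the quotient is (128*(8*u + 7)/(4*u - 1)^4)/(6); at u = 0 this is 448/3.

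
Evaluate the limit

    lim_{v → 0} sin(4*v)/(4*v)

Substitution gives 0/0.
Write it as (4/4)·sin(4v)/(4v); since sin(u)/u → 1, the limit is 1.

1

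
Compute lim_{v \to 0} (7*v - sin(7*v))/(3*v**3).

343/18

Direct substitution gives 0/0.
Apply L'Hôpital: lim (7 - 7*cos(7*v))/(9*v^2), still 0/0.
Apply L'Hôpital: lim (49*sin(7*v))/(18*v), still 0/0.
After 3 applications of L'Hôpital's rule the quotient is (343*cos(7*v))/(18); substituting v = 0 gives 343/18.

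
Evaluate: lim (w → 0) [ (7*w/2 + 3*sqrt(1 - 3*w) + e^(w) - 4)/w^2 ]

Substitution gives 0/0 (the numerator vanishes to order 2).
Expand each term to order w^2: the coefficient of w^2 in e^(w) is 1/2 and in 3·√(1 - 3w) is -27/8.
Lower-order terms cancel with the polynomial part, so the numerator is (-23/8)·w^2 + o(w^2), and the limit is (-23/8)/(1) = -23/8.

-23/8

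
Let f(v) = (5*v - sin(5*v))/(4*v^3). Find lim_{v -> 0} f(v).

125/24

Direct substitution gives 0/0.
Apply L'Hôpital: lim (5 - 5*cos(5*v))/(12*v^2), still 0/0.
Apply L'Hôpital: lim (25*sin(5*v))/(24*v), still 0/0.
After 3 applications of L'Hôpital's rule the quotient is (125*cos(5*v))/(24); substituting v = 0 gives 125/24.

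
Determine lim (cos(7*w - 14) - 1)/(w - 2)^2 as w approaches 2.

-49/2

Direct substitution gives 0/0.
Apply L'Hôpital: lim (-7*sin(7*w - 14))/(2*w - 4), still 0/0.
After 2 applications of L'Hôpital's rule the quotient is (-49*cos(7*w - 14))/(2); substituting w = 2 gives -49/2.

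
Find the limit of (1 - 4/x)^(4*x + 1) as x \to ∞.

The base → 1 and the exponent → ∞: a 1^∞ form.
Take logarithms: (4x + 1)·ln(1 - 4/x). Since ln(1+u) ~ u for small u, this behaves like (4x)·(-4/x) → -16.
So the limit is e^(-16).

e^(-16)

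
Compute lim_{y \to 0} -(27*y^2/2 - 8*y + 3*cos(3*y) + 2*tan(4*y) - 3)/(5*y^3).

Substitution gives 0/0; apply L'Hôpital's rule 3 times.
After differentiating numerator and denominator 3 times the quotient is (81*sin(3*y) + 768*tan(4*y)^4 + 1024*tan(4*y)^2 + 256)/(-30); at y = 0 this is -128/15.

-128/15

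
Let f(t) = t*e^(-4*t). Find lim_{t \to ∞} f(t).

0

Write as t^1/e^{4t}, an ∞/∞ form.
Exponential growth dominates any polynomial, so repeated L'Hôpital (or the standard result) gives 0.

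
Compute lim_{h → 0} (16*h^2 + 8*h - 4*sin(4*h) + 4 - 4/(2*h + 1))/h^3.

224/3

Substitution gives 0/0; apply L'Hôpital's rule 3 times.
After differentiating numerator and denominator 3 times the quotient is (256*cos(4*h) + 192/(2*h + 1)^4)/(6); at h = 0 this is 224/3.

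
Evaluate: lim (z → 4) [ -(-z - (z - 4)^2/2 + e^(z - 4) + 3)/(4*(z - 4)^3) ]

-1/24

Direct substitution gives 0/0.
Apply L'Hôpital: lim (-z + e^(z - 4) + 3)/(-12*(z - 4)^2), still 0/0.
Apply L'Hôpital: lim (e^(z - 4) - 1)/(96 - 24*z), still 0/0.
After 3 applications of L'Hôpital's rule the quotient is (e^(z - 4))/(-24); substituting z = 4 gives -1/24.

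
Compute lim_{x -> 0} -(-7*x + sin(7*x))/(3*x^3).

343/18

Direct substitution gives 0/0.
Apply L'Hôpital: lim (7*cos(7*x) - 7)/(-9*x^2), still 0/0.
Apply L'Hôpital: lim (-49*sin(7*x))/(-18*x), still 0/0.
After 3 applications of L'Hôpital's rule the quotient is (-343*cos(7*x))/(-18); substituting x = 0 gives 343/18.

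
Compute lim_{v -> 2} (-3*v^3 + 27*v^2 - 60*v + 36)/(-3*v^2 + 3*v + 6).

-4/3

Direct substitution gives 0/0, so factor. Both numerator and denominator have (v - 2) as a factor.
After cancelling, the expression reduces to (-3*v^2 + 21*v - 18)/(-3*v - 3).
Substituting v = 2 gives -4/3.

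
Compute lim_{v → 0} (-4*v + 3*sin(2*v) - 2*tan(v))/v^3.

Substitution gives 0/0; apply L'Hôpital's rule 3 times.
After differentiating numerator and denominator 3 times the quotient is (-24*cos(2*v) - 12*tan(v)^4 - 16*tan(v)^2 - 4)/(6); at v = 0 this is -14/3.

-14/3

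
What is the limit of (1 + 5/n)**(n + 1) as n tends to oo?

e^(5)

The base → 1 and the exponent → ∞: a 1^∞ form.
Take logarithms: (n + 1)·ln(1 + 5/n). Since ln(1+u) ~ u for small u, this behaves like (n)·(5/n) → 5.
So the limit is e^(5).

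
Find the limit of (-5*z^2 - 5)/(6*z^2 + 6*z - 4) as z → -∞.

-5/6

Numerator and denominator both have degree 2.
Dividing every term by z^2, all lower-order terms vanish and the limit is the ratio of leading coefficients, -5/(6) = -5/6.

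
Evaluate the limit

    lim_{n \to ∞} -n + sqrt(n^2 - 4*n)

An ∞ − ∞ form. Rationalising with the conjugate, the difference becomes (-4n) / (√(n^2 - 4*n) + n).
For large n the denominator behaves like 2·n, so the quotient tends to -4/2 = -2.

-2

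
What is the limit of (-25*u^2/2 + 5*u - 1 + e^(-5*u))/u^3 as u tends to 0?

-125/6

Direct substitution gives 0/0.
Apply L'Hôpital: lim (-25*u + 5 - 5*e^(-5*u))/(3*u^2), still 0/0.
Apply L'Hôpital: lim (-25 + 25*e^(-5*u))/(6*u), still 0/0.
After 3 applications of L'Hôpital's rule the quotient is (-125*e^(-5*u))/(6); substituting u = 0 gives -125/6.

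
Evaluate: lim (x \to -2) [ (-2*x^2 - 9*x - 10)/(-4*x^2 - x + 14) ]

Since x = -2 makes numerator and denominator zero, (x + 2) divides both.
Cancelling it gives (-2*x - 5)/(7 - 4*x); now plug in x = -2 to get -1/15.

-1/15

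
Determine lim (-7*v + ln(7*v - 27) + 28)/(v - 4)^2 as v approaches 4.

Direct substitution gives 0/0.
Apply L'Hôpital: lim (-7 + 7/(7*v - 27))/(2*v - 8), still 0/0.
After 2 applications of L'Hôpital's rule the quotient is (-49/(7*v - 27)^2)/(2); substituting v = 4 gives -49/2.

-49/2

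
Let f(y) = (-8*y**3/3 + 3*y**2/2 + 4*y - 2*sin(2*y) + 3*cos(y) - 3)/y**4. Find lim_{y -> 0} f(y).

1/8

Substitution gives 0/0; apply L'Hôpital's rule 4 times.
After differentiating numerator and denominator 4 times the quotient is ((3 - 64*sin(y))*cos(y))/(24); at y = 0 this is 1/8.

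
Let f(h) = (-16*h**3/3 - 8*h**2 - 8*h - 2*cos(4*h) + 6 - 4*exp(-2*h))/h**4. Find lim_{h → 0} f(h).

-24

Substitution gives 0/0; apply L'Hôpital's rule 4 times.
After differentiating numerator and denominator 4 times the quotient is (-512*cos(4*h) - 64*e^(-2*h))/(24); at h = 0 this is -24.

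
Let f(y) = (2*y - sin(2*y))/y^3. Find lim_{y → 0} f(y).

Direct substitution gives 0/0.
Apply L'Hôpital: lim (2 - 2*cos(2*y))/(3*y^2), still 0/0.
Apply L'Hôpital: lim (4*sin(2*y))/(6*y), still 0/0.
After 3 applications of L'Hôpital's rule the quotient is (8*cos(2*y))/(6); substituting y = 0 gives 4/3.

4/3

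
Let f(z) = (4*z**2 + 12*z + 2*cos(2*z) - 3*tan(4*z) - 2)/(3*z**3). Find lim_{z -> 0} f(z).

Substitution gives 0/0 (the numerator vanishes to order 3).
Expand each term to order z^3: the coefficient of z^3 in 2·cos(2z) is 0 and in -3·tan(4z) is -64.
Lower-order terms cancel with the polynomial part, so the numerator is (-64)·z^3 + o(z^3), and the limit is (-64)/(3) = -64/3.

-64/3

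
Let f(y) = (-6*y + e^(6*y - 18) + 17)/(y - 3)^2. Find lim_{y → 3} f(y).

18

Direct substitution gives 0/0.
Apply L'Hôpital: lim (6*e^(6*y - 18) - 6)/(2*y - 6), still 0/0.
After 2 applications of L'Hôpital's rule the quotient is (36*e^(6*y - 18))/(2); substituting y = 3 gives 18.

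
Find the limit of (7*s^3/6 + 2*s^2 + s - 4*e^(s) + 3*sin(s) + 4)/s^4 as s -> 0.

-1/6

Substitution gives 0/0 (the numerator vanishes to order 4).
Expand each term to order s^4: the coefficient of s^4 in 3·sin(s) is 0 and in -4·e^(s) is -1/6.
Lower-order terms cancel with the polynomial part, so the numerator is (-1/6)·s^4 + o(s^4), and the limit is (-1/6)/(1) = -1/6.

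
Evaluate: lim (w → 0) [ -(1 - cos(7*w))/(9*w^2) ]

-49/18

Substitution gives 0/0.
Use (1 − cos u)/u² → 1/2 with u = 7w: the limit is 7²/(2·(-9)) = -49/18.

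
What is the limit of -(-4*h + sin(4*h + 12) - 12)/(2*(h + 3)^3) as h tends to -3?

Direct substitution gives 0/0.
Apply L'Hôpital: lim (4*cos(4*h + 12) - 4)/(-6*(h + 3)^2), still 0/0.
Apply L'Hôpital: lim (-16*sin(4*h + 12))/(-12*h - 36), still 0/0.
After 3 applications of L'Hôpital's rule the quotient is (-64*cos(4*h + 12))/(-12); substituting h = -3 gives 16/3.

16/3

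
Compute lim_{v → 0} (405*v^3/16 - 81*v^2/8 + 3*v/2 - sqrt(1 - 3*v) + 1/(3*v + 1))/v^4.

10773/128

Substitution gives 0/0 (the numerator vanishes to order 4).
Expand each term to order v^4: the coefficient of v^4 in 1/(1 + 3v) is 81 and in −√(1 - 3v) is 405/128.
Lower-order terms cancel with the polynomial part, so the numerator is (10773/128)·v^4 + o(v^4), and the limit is (10773/128)/(1) = 10773/128.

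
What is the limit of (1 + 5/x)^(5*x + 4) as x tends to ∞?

e^(25)

The base → 1 and the exponent → ∞: a 1^∞ form.
Take logarithms: (5x + 4)·ln(1 + 5/x). Since ln(1+u) ~ u for small u, this behaves like (5x)·(5/x) → 25.
So the limit is e^(25).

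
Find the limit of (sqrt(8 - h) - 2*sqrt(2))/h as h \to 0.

-√(2)/8

A 0/0 form; rationalise with √(8 - h) + √8. This collapses the numerator to -h, leaving -1/(√(8 - h) + √8) → -1/(2√8) = -√(2)/8.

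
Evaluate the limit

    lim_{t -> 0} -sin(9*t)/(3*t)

-3

Substitution gives 0/0.
Write it as (9/(-3))·sin(9t)/(9t); since sin(u)/u → 1, the limit is -3.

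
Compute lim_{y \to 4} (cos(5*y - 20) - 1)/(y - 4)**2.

-25/2

Direct substitution gives 0/0.
Apply L'Hôpital: lim (-5*sin(5*y - 20))/(2*y - 8), still 0/0.
After 2 applications of L'Hôpital's rule the quotient is (-25*cos(5*y - 20))/(2); substituting y = 4 gives -25/2.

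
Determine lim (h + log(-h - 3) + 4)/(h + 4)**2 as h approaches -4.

-1/2

Direct substitution gives 0/0.
Apply L'Hôpital: lim (1 - 1/(-h - 3))/(2*h + 8), still 0/0.
After 2 applications of L'Hôpital's rule the quotient is (-1/(-h - 3)^2)/(2); substituting h = -4 gives -1/2.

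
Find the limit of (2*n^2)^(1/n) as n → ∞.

Base → ∞ and exponent → 0: an ∞^0 form.
Take logs: (1/n)·ln(2·n^2) = (ln 2 + 2·ln n)/n → 0.
So the limit is e^0 = 1.

1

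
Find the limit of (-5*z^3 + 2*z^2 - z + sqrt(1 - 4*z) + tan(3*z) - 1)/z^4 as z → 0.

-10

Substitution gives 0/0; apply L'Hôpital's rule 4 times.
After differentiating numerator and denominator 4 times the quotient is (1944*tan(3*z)^3/cos(3*z)^2 + 1296*tan(3*z)/cos(3*z)^2 - 240/(1 - 4*z)^(7/2))/(24); at z = 0 this is -10.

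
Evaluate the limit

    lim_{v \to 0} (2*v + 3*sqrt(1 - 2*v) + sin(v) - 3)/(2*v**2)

-3/4

Substitution gives 0/0; apply L'Hôpital's rule 2 times.
After differentiating numerator and denominator 2 times the quotient is (-sin(v) - 3/(1 - 2*v)^(3/2))/(4); at v = 0 this is -3/4.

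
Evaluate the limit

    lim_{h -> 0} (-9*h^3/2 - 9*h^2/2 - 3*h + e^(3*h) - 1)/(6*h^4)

Direct substitution gives 0/0.
Apply L'Hôpital: lim (-27*h^2/2 - 9*h + 3*e^(3*h) - 3)/(24*h^3), still 0/0.
Apply L'Hôpital: lim (-27*h + 9*e^(3*h) - 9)/(72*h^2), still 0/0.
Apply L'Hôpital: lim (27*e^(3*h) - 27)/(144*h), still 0/0.
After 4 applications of L'Hôpital's rule the quotient is (81*e^(3*h))/(144); substituting h = 0 gives 9/16.

9/16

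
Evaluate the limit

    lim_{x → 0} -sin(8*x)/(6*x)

Substitution gives 0/0.
Write it as (8/(-6))·sin(8x)/(8x); since sin(u)/u → 1, the limit is -4/3.

-4/3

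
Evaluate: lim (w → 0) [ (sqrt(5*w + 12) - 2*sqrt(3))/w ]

A 0/0 form; rationalise with √(12 + 5w) + √12. This collapses the numerator to 5w, leaving 5/(√(12 + 5w) + √12) → 5/(2√12) = 5*√(3)/12.

5*√(3)/12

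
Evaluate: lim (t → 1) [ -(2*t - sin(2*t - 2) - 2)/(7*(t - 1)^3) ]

-4/21

Direct substitution gives 0/0.
Apply L'Hôpital: lim (2 - 2*cos(2*t - 2))/(-21*(t - 1)^2), still 0/0.
Apply L'Hôpital: lim (4*sin(2*t - 2))/(42 - 42*t), still 0/0.
After 3 applications of L'Hôpital's rule the quotient is (8*cos(2*t - 2))/(-42); substituting t = 1 gives -4/21.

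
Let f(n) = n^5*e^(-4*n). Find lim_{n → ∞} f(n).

Write as n^5/e^{4n}, an ∞/∞ form.
Exponential growth dominates any polynomial, so repeated L'Hôpital (or the standard result) gives 0.

0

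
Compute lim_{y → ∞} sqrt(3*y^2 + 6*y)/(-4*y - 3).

-√(3)/4

For large |y|, √(3*y^2 + 6*y) ≈ √3·|y| and the denominator ≈ -4y.
Since y → +∞, |y| = y, giving √3/(-4) = -√(3)/4.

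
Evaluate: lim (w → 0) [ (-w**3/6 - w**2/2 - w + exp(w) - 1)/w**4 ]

1/24

Direct substitution gives 0/0.
Apply L'Hôpital: lim (-w^2/2 - w + e^(w) - 1)/(4*w^3), still 0/0.
Apply L'Hôpital: lim (-w + e^(w) - 1)/(12*w^2), still 0/0.
Apply L'Hôpital: lim (e^(w) - 1)/(24*w), still 0/0.
After 4 applications of L'Hôpital's rule the quotient is (e^(w))/(24); substituting w = 0 gives 1/24.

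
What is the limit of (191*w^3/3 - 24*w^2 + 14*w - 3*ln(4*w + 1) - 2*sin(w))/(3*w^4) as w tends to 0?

64

Substitution gives 0/0 (the numerator vanishes to order 4).
Expand each term to order w^4: the coefficient of w^4 in -3·ln(1 + 4w) is 192 and in -2·sin(w) is 0.
Lower-order terms cancel with the polynomial part, so the numerator is (192)·w^4 + o(w^4), and the limit is (192)/(3) = 64.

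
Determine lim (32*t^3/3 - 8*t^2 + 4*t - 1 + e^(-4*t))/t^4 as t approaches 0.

Direct substitution gives 0/0.
Apply L'Hôpital: lim (32*t^2 - 16*t + 4 - 4*e^(-4*t))/(4*t^3), still 0/0.
Apply L'Hôpital: lim (64*t - 16 + 16*e^(-4*t))/(12*t^2), still 0/0.
Apply L'Hôpital: lim (64 - 64*e^(-4*t))/(24*t), still 0/0.
After 4 applications of L'Hôpital's rule the quotient is (256*e^(-4*t))/(24); substituting t = 0 gives 32/3.

32/3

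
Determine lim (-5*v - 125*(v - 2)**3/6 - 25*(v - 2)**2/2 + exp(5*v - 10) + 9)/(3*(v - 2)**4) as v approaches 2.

625/72

Direct substitution gives 0/0.
Apply L'Hôpital: lim (-25*v - 125*(v - 2)^2/2 + 5*e^(5*v - 10) + 45)/(12*(v - 2)^3), still 0/0.
Apply L'Hôpital: lim (-125*v + 25*e^(5*v - 10) + 225)/(36*(v - 2)^2), still 0/0.
Apply L'Hôpital: lim (125*e^(5*v - 10) - 125)/(72*v - 144), still 0/0.
After 4 applications of L'Hôpital's rule the quotient is (625*e^(5*v - 10))/(72); substituting v = 2 gives 625/72.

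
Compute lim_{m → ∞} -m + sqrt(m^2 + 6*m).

This has the form ∞ − ∞. Multiply and divide by the conjugate √(m^2 + 6*m) + m.
That gives (6m) / (√(m^2 + 6*m) + m).
Divide numerator and denominator by m: the limit is 6/(2·1) = 3.

3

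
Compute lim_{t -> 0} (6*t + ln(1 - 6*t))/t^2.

Direct substitution gives 0/0.
Apply L'Hôpital: lim (6 - 6/(1 - 6*t))/(2*t), still 0/0.
After 2 applications of L'Hôpital's rule the quotient is (-36/(1 - 6*t)^2)/(2); substituting t = 0 gives -18.

-18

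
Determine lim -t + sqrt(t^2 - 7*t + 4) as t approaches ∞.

-7/2

An ∞ − ∞ form. Rationalising with the conjugate, the difference becomes (-7t + 4) / (√(t^2 - 7*t + 4) + t).
For large t the denominator behaves like 2·t, so the quotient tends to -7/2 = -7/2.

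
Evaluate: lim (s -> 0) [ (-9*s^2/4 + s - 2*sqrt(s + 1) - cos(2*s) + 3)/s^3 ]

-1/8

Substitution gives 0/0 (the numerator vanishes to order 3).
Expand each term to order s^3: the coefficient of s^3 in -2·√(1 + s) is -1/8 and in −cos(2s) is 0.
Lower-order terms cancel with the polynomial part, so the numerator is (-1/8)·s^3 + o(s^3), and the limit is (-1/8)/(1) = -1/8.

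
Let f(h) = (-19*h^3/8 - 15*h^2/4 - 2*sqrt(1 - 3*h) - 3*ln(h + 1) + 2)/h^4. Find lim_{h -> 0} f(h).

453/64

Substitution gives 0/0 (the numerator vanishes to order 4).
Expand each term to order h^4: the coefficient of h^4 in -2·√(1 - 3h) is 405/64 and in -3·ln(1 + h) is 3/4.
Lower-order terms cancel with the polynomial part, so the numerator is (453/64)·h^4 + o(h^4), and the limit is (453/64)/(1) = 453/64.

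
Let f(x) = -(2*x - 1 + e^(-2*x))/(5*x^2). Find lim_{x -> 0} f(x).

Direct substitution gives 0/0.
Apply L'Hôpital: lim (2 - 2*e^(-2*x))/(-10*x), still 0/0.
After 2 applications of L'Hôpital's rule the quotient is (4*e^(-2*x))/(-10); substituting x = 0 gives -2/5.

-2/5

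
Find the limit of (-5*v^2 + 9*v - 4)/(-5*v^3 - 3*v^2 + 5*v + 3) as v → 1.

Since v = 1 makes numerator and denominator zero, (v - 1) divides both.
Cancelling it gives (4 - 5*v)/(-5*v^2 - 8*v - 3); now plug in v = 1 to get 1/16.

1/16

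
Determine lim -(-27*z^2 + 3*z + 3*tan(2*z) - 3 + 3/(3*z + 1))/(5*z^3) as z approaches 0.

73/5

Substitution gives 0/0 (the numerator vanishes to order 3).
Expand each term to order z^3: the coefficient of z^3 in 3·tan(2z) is 8 and in 3·1/(1 + 3z) is -81.
Lower-order terms cancel with the polynomial part, so the numerator is (-73)·z^3 + o(z^3), and the limit is (-73)/(-5) = 73/5.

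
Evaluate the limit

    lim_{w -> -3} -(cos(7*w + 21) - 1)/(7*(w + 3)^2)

Direct substitution gives 0/0.
Apply L'Hôpital: lim (-7*sin(7*w + 21))/(-14*w - 42), still 0/0.
After 2 applications of L'Hôpital's rule the quotient is (-49*cos(7*w + 21))/(-14); substituting w = -3 gives 7/2.

7/2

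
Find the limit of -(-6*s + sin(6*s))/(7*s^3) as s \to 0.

36/7

Direct substitution gives 0/0.
Apply L'Hôpital: lim (6*cos(6*s) - 6)/(-21*s^2), still 0/0.
Apply L'Hôpital: lim (-36*sin(6*s))/(-42*s), still 0/0.
After 3 applications of L'Hôpital's rule the quotient is (-216*cos(6*s))/(-42); substituting s = 0 gives 36/7.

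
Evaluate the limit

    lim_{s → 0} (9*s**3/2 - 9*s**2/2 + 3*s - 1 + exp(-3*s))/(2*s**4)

27/16

Direct substitution gives 0/0.
Apply L'Hôpital: lim (27*s^2/2 - 9*s + 3 - 3*e^(-3*s))/(8*s^3), still 0/0.
Apply L'Hôpital: lim (27*s - 9 + 9*e^(-3*s))/(24*s^2), still 0/0.
Apply L'Hôpital: lim (27 - 27*e^(-3*s))/(48*s), still 0/0.
After 4 applications of L'Hôpital's rule the quotient is (81*e^(-3*s))/(48); substituting s = 0 gives 27/16.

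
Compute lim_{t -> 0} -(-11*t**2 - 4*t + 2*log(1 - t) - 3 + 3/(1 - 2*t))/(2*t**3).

Substitution gives 0/0; apply L'Hôpital's rule 3 times.
After differentiating numerator and denominator 3 times the quotient is (144/(2*t - 1)^4 + 4/(t - 1)^3)/(-12); at t = 0 this is -35/3.

-35/3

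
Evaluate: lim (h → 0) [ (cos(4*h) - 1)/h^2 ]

-8

Direct substitution gives 0/0.
Apply L'Hôpital: lim (-4*sin(4*h))/(2*h), still 0/0.
After 2 applications of L'Hôpital's rule the quotient is (-16*cos(4*h))/(2); substituting h = 0 gives -8.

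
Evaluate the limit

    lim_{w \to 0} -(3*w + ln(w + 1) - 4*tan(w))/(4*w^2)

1/8

Substitution gives 0/0; apply L'Hôpital's rule 2 times.
After differentiating numerator and denominator 2 times the quotient is (-8*tan(w)/cos(w)^2 - 1/(w + 1)^2)/(-8); at w = 0 this is 1/8.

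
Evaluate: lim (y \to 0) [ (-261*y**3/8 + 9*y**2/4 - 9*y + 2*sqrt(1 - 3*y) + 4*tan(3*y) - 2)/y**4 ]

Substitution gives 0/0 (the numerator vanishes to order 4).
Expand each term to order y^4: the coefficient of y^4 in 2·√(1 - 3y) is -405/64 and in 4·tan(3y) is 0.
Lower-order terms cancel with the polynomial part, so the numerator is (-405/64)·y^4 + o(y^4), and the limit is (-405/64)/(1) = -405/64.

-405/64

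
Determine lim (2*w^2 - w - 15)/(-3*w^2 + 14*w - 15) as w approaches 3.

At w = 3 both the top and bottom vanish — a removable singularity. Factoring out (w - 3) from each leaves (2*w + 5)/(5 - 3*w), which at w = 3 equals -11/4.

-11/4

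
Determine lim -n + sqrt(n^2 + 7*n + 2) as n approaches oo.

This has the form ∞ − ∞. Multiply and divide by the conjugate √(n^2 + 7*n + 2) + n.
That gives (7n + 2) / (√(n^2 + 7*n + 2) + n).
Divide numerator and denominator by n: the limit is 7/(2·1) = 7/2.

7/2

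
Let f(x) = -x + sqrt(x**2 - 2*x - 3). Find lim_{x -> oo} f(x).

An ∞ − ∞ form. Rationalising with the conjugate, the difference becomes (-2x - 3) / (√(x^2 - 2*x - 3) + x).
For large x the denominator behaves like 2·x, so the quotient tends to -2/2 = -1.

-1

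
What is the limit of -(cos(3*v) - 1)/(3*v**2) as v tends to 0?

Direct substitution gives 0/0.
Apply L'Hôpital: lim (-3*sin(3*v))/(-6*v), still 0/0.
After 2 applications of L'Hôpital's rule the quotient is (-9*cos(3*v))/(-6); substituting v = 0 gives 3/2.

3/2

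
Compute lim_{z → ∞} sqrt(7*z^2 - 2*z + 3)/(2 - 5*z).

For large |z|, √(7*z^2 - 2*z + 3) ≈ √7·|z| and the denominator ≈ -5z.
Since z → +∞, |z| = z, giving √7/(-5) = -√(7)/5.

-√(7)/5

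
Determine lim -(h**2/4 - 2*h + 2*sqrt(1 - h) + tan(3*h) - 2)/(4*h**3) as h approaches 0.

-71/32

Substitution gives 0/0 (the numerator vanishes to order 3).
Expand each term to order h^3: the coefficient of h^3 in tan(3h) is 9 and in 2·√(1 - h) is -1/8.
Lower-order terms cancel with the polynomial part, so the numerator is (71/8)·h^3 + o(h^3), and the limit is (71/8)/(-4) = -71/32.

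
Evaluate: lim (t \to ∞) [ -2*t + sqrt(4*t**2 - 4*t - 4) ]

-1

An ∞ − ∞ form. Rationalising with the conjugate, the difference becomes (-4t - 4) / (√(4*t^2 - 4*t - 4) + 2t).
For large t the denominator behaves like 2·2t, so the quotient tends to -4/4 = -1.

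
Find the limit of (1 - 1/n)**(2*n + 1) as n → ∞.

e^(-2)

The base → 1 and the exponent → ∞: a 1^∞ form.
Take logarithms: (2n + 1)·ln(1 - 1/n). Since ln(1+u) ~ u for small u, this behaves like (2n)·(-1/n) → -2.
So the limit is e^(-2).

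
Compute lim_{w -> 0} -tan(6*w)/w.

-6

Substitution gives 0/0.
Since tan(u)/u → 1 as u → 0, tan(6w)/(6w) → 1 and the limit is 6/(-1) = -6.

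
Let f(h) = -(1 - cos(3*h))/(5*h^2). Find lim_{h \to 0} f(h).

Substitution gives 0/0.
Use (1 − cos u)/u² → 1/2 with u = 3h: the limit is 3²/(2·(-5)) = -9/10.

-9/10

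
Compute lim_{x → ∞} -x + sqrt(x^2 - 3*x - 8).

An ∞ − ∞ form. Rationalising with the conjugate, the difference becomes (-3x - 8) / (√(x^2 - 3*x - 8) + x).
For large x the denominator behaves like 2·x, so the quotient tends to -3/2 = -3/2.

-3/2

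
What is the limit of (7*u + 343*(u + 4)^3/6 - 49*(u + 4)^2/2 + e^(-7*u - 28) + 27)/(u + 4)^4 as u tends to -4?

Direct substitution gives 0/0.
Apply L'Hôpital: lim (-49*u + 343*(u + 4)^2/2 - 7*e^(-7*u - 28) - 189)/(4*(u + 4)^3), still 0/0.
Apply L'Hôpital: lim (343*u + 49*e^(-7*u - 28) + 1323)/(12*(u + 4)^2), still 0/0.
Apply L'Hôpital: lim (343 - 343*e^(-7*u - 28))/(24*u + 96), still 0/0.
After 4 applications of L'Hôpital's rule the quotient is (2401*e^(-7*u - 28))/(24); substituting u = -4 gives 2401/24.

2401/24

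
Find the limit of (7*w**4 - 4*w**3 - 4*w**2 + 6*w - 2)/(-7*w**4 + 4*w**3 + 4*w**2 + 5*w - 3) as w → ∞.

Numerator and denominator both have degree 4.
Dividing every term by w^4, all lower-order terms vanish and the limit is the ratio of leading coefficients, 7/(-7) = -1.

-1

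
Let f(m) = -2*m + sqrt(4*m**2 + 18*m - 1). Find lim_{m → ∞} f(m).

This has the form ∞ − ∞. Multiply and divide by the conjugate √(4*m^2 + 18*m - 1) + 2m.
That gives (18m - 1) / (√(4*m^2 + 18*m - 1) + 2m).
Divide numerator and denominator by m: the limit is 18/(2·2) = 9/2.

9/2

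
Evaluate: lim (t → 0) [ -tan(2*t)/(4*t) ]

Substitution gives 0/0.
Since tan(u)/u → 1 as u → 0, tan(2t)/(2t) → 1 and the limit is 2/(-4) = -1/2.

-1/2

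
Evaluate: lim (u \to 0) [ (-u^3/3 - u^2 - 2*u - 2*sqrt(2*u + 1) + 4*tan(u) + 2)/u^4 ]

5/4

Substitution gives 0/0; apply L'Hôpital's rule 4 times.
After differentiating numerator and denominator 4 times the quotient is (96*tan(u)^3/cos(u)^2 + 64*tan(u)/cos(u)^2 + 30/(2*u + 1)^(7/2))/(24); at u = 0 this is 5/4.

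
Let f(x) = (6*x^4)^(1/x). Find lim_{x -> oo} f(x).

Base → ∞ and exponent → 0: an ∞^0 form.
Take logs: (1/x)·ln(6·x^4) = (ln 6 + 4·ln x)/x → 0.
So the limit is e^0 = 1.

1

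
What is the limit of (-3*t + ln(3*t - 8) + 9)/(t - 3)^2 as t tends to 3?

-9/2

Direct substitution gives 0/0.
Apply L'Hôpital: lim (-3 + 3/(3*t - 8))/(2*t - 6), still 0/0.
After 2 applications of L'Hôpital's rule the quotient is (-9/(3*t - 8)^2)/(2); substituting t = 3 gives -9/2.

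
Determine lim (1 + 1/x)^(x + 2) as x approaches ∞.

The base → 1 and the exponent → ∞: a 1^∞ form.
Take logarithms: (x + 2)·ln(1 + 1/x). Since ln(1+u) ~ u for small u, this behaves like (x)·(1/x) → 1.
So the limit is e^(1).

e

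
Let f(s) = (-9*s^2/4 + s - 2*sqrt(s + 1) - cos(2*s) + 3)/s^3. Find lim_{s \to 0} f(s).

Substitution gives 0/0; apply L'Hôpital's rule 3 times.
After differentiating numerator and denominator 3 times the quotient is (-8*sin(2*s) - 3/(4*(s + 1)^(5/2)))/(6); at s = 0 this is -1/8.

-1/8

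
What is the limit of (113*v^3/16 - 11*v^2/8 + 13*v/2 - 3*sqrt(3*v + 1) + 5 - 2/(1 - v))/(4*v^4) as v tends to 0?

Substitution gives 0/0 (the numerator vanishes to order 4).
Expand each term to order v^4: the coefficient of v^4 in -2·1/(1 - v) is -2 and in -3·√(1 + 3v) is 1215/128.
Lower-order terms cancel with the polynomial part, so the numerator is (959/128)·v^4 + o(v^4), and the limit is (959/128)/(4) = 959/512.

959/512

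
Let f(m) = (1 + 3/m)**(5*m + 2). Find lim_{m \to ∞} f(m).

Let L be the limit and take ln: ln L = lim (5m + 2)·ln(1 + 3/m) = lim (5m + 2)·(3/m + O(1/m²)) = 15.
Hence L = e^(15).

e^(15)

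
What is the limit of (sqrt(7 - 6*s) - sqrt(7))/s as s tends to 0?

-3*√(7)/7

Substitution gives 0/0. Multiply numerator and denominator by the conjugate √(7 - 6s) + √7.
The numerator becomes (7 - 6s) − 7 = -6s, so the expression simplifies to -6/(√(7 - 6s) + √7).
Letting s → 0 gives -6/(2√7) = -3*√(7)/7.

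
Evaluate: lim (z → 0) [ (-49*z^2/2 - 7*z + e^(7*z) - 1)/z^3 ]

Direct substitution gives 0/0.
Apply L'Hôpital: lim (-49*z + 7*e^(7*z) - 7)/(3*z^2), still 0/0.
Apply L'Hôpital: lim (49*e^(7*z) - 49)/(6*z), still 0/0.
After 3 applications of L'Hôpital's rule the quotient is (343*e^(7*z))/(6); substituting z = 0 gives 343/6.

343/6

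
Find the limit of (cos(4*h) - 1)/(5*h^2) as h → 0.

-8/5

Direct substitution gives 0/0.
Apply L'Hôpital: lim (-4*sin(4*h))/(10*h), still 0/0.
After 2 applications of L'Hôpital's rule the quotient is (-16*cos(4*h))/(10); substituting h = 0 gives -8/5.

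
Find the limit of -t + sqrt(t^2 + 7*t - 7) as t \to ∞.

This has the form ∞ − ∞. Multiply and divide by the conjugate √(t^2 + 7*t - 7) + t.
That gives (7t - 7) / (√(t^2 + 7*t - 7) + t).
Divide numerator and denominator by t: the limit is 7/(2·1) = 7/2.

7/2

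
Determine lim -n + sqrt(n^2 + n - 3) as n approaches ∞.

This has the form ∞ − ∞. Multiply and divide by the conjugate √(n^2 + n - 3) + n.
That gives (n - 3) / (√(n^2 + n - 3) + n).
Divide numerator and denominator by n: the limit is 1/(2·1) = 1/2.

1/2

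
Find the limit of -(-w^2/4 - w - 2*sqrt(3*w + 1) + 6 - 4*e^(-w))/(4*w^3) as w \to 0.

Substitution gives 0/0 (the numerator vanishes to order 3).
Expand each term to order w^3: the coefficient of w^3 in -4·e^(-w) is 2/3 and in -2·√(1 + 3w) is -27/8.
Lower-order terms cancel with the polynomial part, so the numerator is (-65/24)·w^3 + o(w^3), and the limit is (-65/24)/(-4) = 65/96.

65/96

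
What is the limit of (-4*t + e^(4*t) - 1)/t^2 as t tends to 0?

8

Direct substitution gives 0/0.
Apply L'Hôpital: lim (4*e^(4*t) - 4)/(2*t), still 0/0.
After 2 applications of L'Hôpital's rule the quotient is (16*e^(4*t))/(2); substituting t = 0 gives 8.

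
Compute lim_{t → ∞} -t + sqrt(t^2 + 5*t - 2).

An ∞ − ∞ form. Rationalising with the conjugate, the difference becomes (5t - 2) / (√(t^2 + 5*t - 2) + t).
For large t the denominator behaves like 2·t, so the quotient tends to 5/2 = 5/2.

5/2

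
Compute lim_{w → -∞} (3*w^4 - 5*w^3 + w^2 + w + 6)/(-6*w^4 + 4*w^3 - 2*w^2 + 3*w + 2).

-1/2

Numerator and denominator both have degree 4.
Dividing every term by w^4, all lower-order terms vanish and the limit is the ratio of leading coefficients, 3/(-6) = -1/2.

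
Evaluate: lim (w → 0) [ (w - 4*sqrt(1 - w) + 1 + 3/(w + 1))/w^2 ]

Substitution gives 0/0; apply L'Hôpital's rule 2 times.
After differentiating numerator and denominator 2 times the quotient is (6/(w + 1)^3 + (1 - w)^(-3/2))/(2); at w = 0 this is 7/2.

7/2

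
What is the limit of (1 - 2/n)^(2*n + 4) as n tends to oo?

Let L be the limit and take ln: ln L = lim (2n + 4)·ln(1 - 2/n) = lim (2n + 4)·(-2/n + O(1/n²)) = -4.
Hence L = e^(-4).

e^(-4)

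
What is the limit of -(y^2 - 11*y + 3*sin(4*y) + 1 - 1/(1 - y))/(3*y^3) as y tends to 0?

11

Substitution gives 0/0 (the numerator vanishes to order 3).
Expand each term to order y^3: the coefficient of y^3 in 3·sin(4y) is -32 and in −1/(1 - y) is -1.
Lower-order terms cancel with the polynomial part, so the numerator is (-33)·y^3 + o(y^3), and the limit is (-33)/(-3) = 11.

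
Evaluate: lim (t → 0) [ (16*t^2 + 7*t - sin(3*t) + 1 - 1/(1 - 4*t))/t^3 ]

-119/2

Substitution gives 0/0; apply L'Hôpital's rule 3 times.
After differentiating numerator and denominator 3 times the quotient is (27*cos(3*t) - 384/(4*t - 1)^4)/(6); at t = 0 this is -119/2.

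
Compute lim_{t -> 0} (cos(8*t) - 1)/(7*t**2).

Direct substitution gives 0/0.
Apply L'Hôpital: lim (-8*sin(8*t))/(14*t), still 0/0.
After 2 applications of L'Hôpital's rule the quotient is (-64*cos(8*t))/(14); substituting t = 0 gives -32/7.

-32/7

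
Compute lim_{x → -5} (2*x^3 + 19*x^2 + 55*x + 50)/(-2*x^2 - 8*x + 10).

Since x = -5 makes numerator and denominator zero, (x + 5) divides both.
Cancelling it gives (2*x^2 + 9*x + 10)/(2 - 2*x); now plug in x = -5 to get 5/4.

5/4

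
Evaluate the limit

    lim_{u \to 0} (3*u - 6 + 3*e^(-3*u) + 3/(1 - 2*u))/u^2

Substitution gives 0/0 (the numerator vanishes to order 2).
Expand each term to order u^2: the coefficient of u^2 in 3·e^(-3u) is 27/2 and in 3·1/(1 - 2u) is 12.
Lower-order terms cancel with the polynomial part, so the numerator is (51/2)·u^2 + o(u^2), and the limit is (51/2)/(1) = 51/2.

51/2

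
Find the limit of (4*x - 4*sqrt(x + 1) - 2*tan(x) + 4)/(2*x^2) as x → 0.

Substitution gives 0/0 (the numerator vanishes to order 2).
Expand each term to order x^2: the coefficient of x^2 in -2·tan(x) is 0 and in -4·√(1 + x) is 1/2.
Lower-order terms cancel with the polynomial part, so the numerator is (1/2)·x^2 + o(x^2), and the limit is (1/2)/(2) = 1/4.

1/4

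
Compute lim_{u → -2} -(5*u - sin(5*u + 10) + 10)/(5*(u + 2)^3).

Direct substitution gives 0/0.
Apply L'Hôpital: lim (5 - 5*cos(5*u + 10))/(-15*(u + 2)^2), still 0/0.
Apply L'Hôpital: lim (25*sin(5*u + 10))/(-30*u - 60), still 0/0.
After 3 applications of L'Hôpital's rule the quotient is (125*cos(5*u + 10))/(-30); substituting u = -2 gives -25/6.

-25/6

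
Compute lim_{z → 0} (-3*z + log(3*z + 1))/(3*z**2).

-3/2

Direct substitution gives 0/0.
Apply L'Hôpital: lim (-3 + 3/(3*z + 1))/(6*z), still 0/0.
After 2 applications of L'Hôpital's rule the quotient is (-9/(3*z + 1)^2)/(6); substituting z = 0 gives -3/2.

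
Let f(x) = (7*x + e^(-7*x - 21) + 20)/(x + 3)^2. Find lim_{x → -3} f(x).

Direct substitution gives 0/0.
Apply L'Hôpital: lim (7 - 7*e^(-7*x - 21))/(2*x + 6), still 0/0.
After 2 applications of L'Hôpital's rule the quotient is (49*e^(-7*x - 21))/(2); substituting x = -3 gives 49/2.

49/2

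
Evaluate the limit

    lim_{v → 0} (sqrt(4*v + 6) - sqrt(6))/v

√(6)/3

Substitution gives 0/0. Multiply numerator and denominator by the conjugate √(6 + 4v) + √6.
The numerator becomes (6 + 4v) − 6 = 4v, so the expression simplifies to 4/(√(6 + 4v) + √6).
Letting v → 0 gives 4/(2√6) = √(6)/3.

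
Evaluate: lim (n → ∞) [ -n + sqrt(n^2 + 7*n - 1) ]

7/2

An ∞ − ∞ form. Rationalising with the conjugate, the difference becomes (7n - 1) / (√(n^2 + 7*n - 1) + n).
For large n the denominator behaves like 2·n, so the quotient tends to 7/2 = 7/2.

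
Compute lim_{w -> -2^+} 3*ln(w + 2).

As w → -2⁺, w + 2 → 0⁺ and ln(w + 2) → −∞.
Multiplying by 3 gives -∞.

-∞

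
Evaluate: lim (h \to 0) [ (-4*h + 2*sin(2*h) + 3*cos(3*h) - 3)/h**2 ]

Substitution gives 0/0 (the numerator vanishes to order 2).
Expand each term to order h^2: the coefficient of h^2 in 2·sin(2h) is 0 and in 3·cos(3h) is -27/2.
Lower-order terms cancel with the polynomial part, so the numerator is (-27/2)·h^2 + o(h^2), and the limit is (-27/2)/(1) = -27/2.

-27/2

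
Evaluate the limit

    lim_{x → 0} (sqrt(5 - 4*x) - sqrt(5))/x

A 0/0 form; rationalise with √(5 - 4x) + √5. This collapses the numerator to -4x, leaving -4/(√(5 - 4x) + √5) → -4/(2√5) = -2*√(5)/5.

-2*√(5)/5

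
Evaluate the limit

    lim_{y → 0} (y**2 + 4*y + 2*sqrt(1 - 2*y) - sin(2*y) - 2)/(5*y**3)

1/15

Substitution gives 0/0; apply L'Hôpital's rule 3 times.
After differentiating numerator and denominator 3 times the quotient is (8*cos(2*y) - 6/(1 - 2*y)^(5/2))/(30); at y = 0 this is 1/15.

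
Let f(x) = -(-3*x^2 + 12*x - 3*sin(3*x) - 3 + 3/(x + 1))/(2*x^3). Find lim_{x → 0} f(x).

Substitution gives 0/0 (the numerator vanishes to order 3).
Expand each term to order x^3: the coefficient of x^3 in 3·1/(1 + x) is -3 and in -3·sin(3x) is 27/2.
Lower-order terms cancel with the polynomial part, so the numerator is (21/2)·x^3 + o(x^3), and the limit is (21/2)/(-2) = -21/4.

-21/4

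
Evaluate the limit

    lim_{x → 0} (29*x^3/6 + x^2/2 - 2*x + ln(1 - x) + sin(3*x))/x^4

Substitution gives 0/0 (the numerator vanishes to order 4).
Expand each term to order x^4: the coefficient of x^4 in ln(1 - x) is -1/4 and in sin(3x) is 0.
Lower-order terms cancel with the polynomial part, so the numerator is (-1/4)·x^4 + o(x^4), and the limit is (-1/4)/(1) = -1/4.

-1/4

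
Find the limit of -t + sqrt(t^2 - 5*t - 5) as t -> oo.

-5/2

An ∞ − ∞ form. Rationalising with the conjugate, the difference becomes (-5t - 5) / (√(t^2 - 5*t - 5) + t).
For large t the denominator behaves like 2·t, so the quotient tends to -5/2 = -5/2.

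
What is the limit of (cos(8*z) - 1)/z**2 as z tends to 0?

-32

Direct substitution gives 0/0.
Apply L'Hôpital: lim (-8*sin(8*z))/(2*z), still 0/0.
After 2 applications of L'Hôpital's rule the quotient is (-64*cos(8*z))/(2); substituting z = 0 gives -32.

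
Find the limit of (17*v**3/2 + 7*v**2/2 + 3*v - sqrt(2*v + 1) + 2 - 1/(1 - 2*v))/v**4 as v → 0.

Substitution gives 0/0 (the numerator vanishes to order 4).
Expand each term to order v^4: the coefficient of v^4 in −√(1 + 2v) is 5/8 and in −1/(1 - 2v) is -16.
Lower-order terms cancel with the polynomial part, so the numerator is (-123/8)·v^4 + o(v^4), and the limit is (-123/8)/(1) = -123/8.

-123/8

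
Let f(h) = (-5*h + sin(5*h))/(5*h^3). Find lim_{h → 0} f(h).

Direct substitution gives 0/0.
Apply L'Hôpital: lim (5*cos(5*h) - 5)/(15*h^2), still 0/0.
Apply L'Hôpital: lim (-25*sin(5*h))/(30*h), still 0/0.
After 3 applications of L'Hôpital's rule the quotient is (-125*cos(5*h))/(30); substituting h = 0 gives -25/6.

-25/6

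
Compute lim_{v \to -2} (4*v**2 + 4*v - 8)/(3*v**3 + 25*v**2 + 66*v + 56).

At v = -2 both the top and bottom vanish — a removable singularity. Factoring out (v + 2) from each leaves (4*v - 4)/(3*v^2 + 19*v + 28), which at v = -2 equals -6.

-6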